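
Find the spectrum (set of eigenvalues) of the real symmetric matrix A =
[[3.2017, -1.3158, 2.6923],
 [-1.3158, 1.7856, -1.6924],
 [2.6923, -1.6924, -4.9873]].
sigma(A) ≈ {-6, 1, 5}

A is real symmetric, so its spectrum consists of real eigenvalues. Expanding the characteristic polynomial of the displayed matrix gives
  det(λ I - A) = p(λ) = λ^3 + (0)λ^2 + (-31)λ + (30).
Solving p(λ) = 0 yields eigenvalues ≈ -6, 1, 5. (A is shown rounded to 4 decimals, so these recover the underlying integer eigenvalues to within that precision.)
Verification: the trace of A = 0 equals the sum of eigenvalues 0, and det(A) ≈ -30.0000 matches the eigenvalue product -30.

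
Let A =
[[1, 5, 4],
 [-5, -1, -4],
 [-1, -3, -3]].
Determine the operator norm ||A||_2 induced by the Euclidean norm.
||A||_2 ≈ 9.2442 (= sqrt(largest eigenvalue of A^T A))

||A||_2 = sigma_max(A) = sqrt(lambda_max(A^T A)). Form the symmetric matrix M = A^T A =
[[27, 13, 27],
 [13, 35, 33],
 [27, 33, 41]].
Its characteristic polynomial (trace, sum of principal 2x2 minors, determinant of M give the coefficients) is
  p(λ) = det(λ I - M) = λ^3 - 103λ^2 + 1500λ - 64.
No integer candidate from the rational root theorem (±divisors of 64) is a root, so the roots are irrational. The cubic discriminant is Δ = 10268385296 > 0, so there are three distinct real roots. p(0) = -64 and p(1) = 1334 have opposite signs, so a root lies in (0, 1); Newton's method refines it to λ ≈ 0.0428. p(17) = 582 and p(18) = -604 have opposite signs, so a root lies in (17, 18); Newton's method refines it to λ ≈ 17.5014. p(85) = -2614 and p(86) = 3204 have opposite signs, so a root lies in (85, 86); Newton's method refines it to λ ≈ 85.4558. Check (Vieta): the three roots sum to 103, matching tr M = 103.
So the eigenvalues of A^T A are ≈ 0.0428, 17.5014, 85.4558 (all ≥ 0, as they must be for A^T A). The largest is λ_max ≈ 85.4558, hence ||A||_2 = sqrt(λ_max) ≈ 9.2442.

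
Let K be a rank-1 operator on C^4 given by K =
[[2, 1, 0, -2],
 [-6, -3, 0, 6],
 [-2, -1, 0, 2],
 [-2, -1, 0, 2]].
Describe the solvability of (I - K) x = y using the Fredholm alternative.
(I - K) is singular (det(I - K) = 0, i.e. 1 ∈ sigma(K)). (I - K) x = y is solvable iff y ⊥ ker((I - K)^*) = span{(2, 1, 0, -2)}, i.e. iff 2y_1 + y_2 - 2y_4 = 0. When solvable, the solutions are x = y + c·(1, -3, -1, -1), c arbitrary (ker(I - K) = span{(1, -3, -1, -1)}, dimension 1).

K has rank 1, so it is an outer product K = u v^T: every row of K is a multiple of one row vector. Reading off the entries, u = (1, -3, -1, -1) and v = (2, 1, 0, -2) (row i of K equals u_i·v^T). A rank-one matrix u v^T satisfies K u = u (v·u) and kills the (3)-dimensional subspace v^⊥, so its characteristic polynomial is lambda^3 (lambda - v·u) with v·u = tr K = 1. Hence the eigenvalues of I - K are 1 (multiplicity 3) and 1 - (1) = 0, so det(I - K) = 0. (Direct check: I - K =
[[-1, -1, 0, 2],
 [6, 4, 0, -6],
 [2, 1, 1, -2],
 [2, 1, 0, -1]]
has determinant 0.) So 1 is an eigenvalue of K and (I - K) is not invertible. The finite-dimensional Fredholm alternative says: either (I - K) is invertible, or ker(I - K) ≠ {0} and then range(I - K) = ker((I - K)^*)^⊥, with dim ker(I - K) = dim ker((I - K)^*). We are in the second case, so we need both kernels. Kernel of I - K: (I - K) u = u - u (v·u) = u - u = 0, so ker(I - K) = span{u} = span{(1, -3, -1, -1)} (it is exactly 1-dimensional because rank(I - K) = 3). Kernel of the adjoint: K is real, so (I - K)^* = I - K^T = I - v u^T, and (I - v u^T) v = v - v (u·v) = 0; hence ker((I - K)^*) = span{v} = span{(2, 1, 0, -2)}. Therefore (I - K) x = y is solvable iff <y, v> = 0, i.e. iff 2y_1 + y_2 - 2y_4 = 0. When this holds, K y = u (v·y) = 0, so (I - K) y = y and x = y is a particular solution; the full solution set is the line x = y + c·u = y + c·(1, -3, -1, -1), c ∈ C.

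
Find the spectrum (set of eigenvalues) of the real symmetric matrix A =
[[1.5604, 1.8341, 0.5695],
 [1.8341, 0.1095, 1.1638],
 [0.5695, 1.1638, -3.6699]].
sigma(A) ≈ {-4, -1, 3}

A is real symmetric, so its spectrum consists of real eigenvalues. Expanding the characteristic polynomial of the displayed matrix gives
  det(λ I - A) = p(λ) = λ^3 + (2)λ^2 + (-11)λ + (-12).
Solving p(λ) = 0 yields eigenvalues ≈ -4, -1, 3. (A is shown rounded to 4 decimals, so these recover the underlying integer eigenvalues to within that precision.)
Verification: the trace of A = -2 equals the sum of eigenvalues -2, and det(A) ≈ 12.0005 matches the eigenvalue product 12.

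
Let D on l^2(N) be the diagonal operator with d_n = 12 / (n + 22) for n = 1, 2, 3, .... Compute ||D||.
||D|| = 12/23 (attained at n = 1)

For D diagonal, ||D|| = sup_n |d_n| = sup_n 12/(n + 22). This is positive and strictly decreasing in n, so the supremum is attained at n = 1: d_1 = 12/(1 + 22) = 12/23. Hence ||D|| = 12/23.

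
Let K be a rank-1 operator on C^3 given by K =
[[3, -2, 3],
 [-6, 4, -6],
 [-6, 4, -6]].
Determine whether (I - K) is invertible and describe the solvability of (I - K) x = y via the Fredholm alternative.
(I - K) is singular (det(I - K) = 0, i.e. 1 ∈ sigma(K)). (I - K) x = y is solvable iff y ⊥ ker((I - K)^*) = span{(3, -2, 3)}, i.e. iff 3y_1 - 2y_2 + 3y_3 = 0. When solvable, the solutions are x = y + c·(1, -2, -2), c arbitrary (ker(I - K) = span{(1, -2, -2)}, dimension 1).

K has rank 1, so it is an outer product K = u v^T: every row of K is a multiple of one row vector. Reading off the entries, u = (1, -2, -2) and v = (3, -2, 3) (row i of K equals u_i·v^T). A rank-one matrix u v^T satisfies K u = u (v·u) and kills the (2)-dimensional subspace v^⊥, so its characteristic polynomial is lambda^2 (lambda - v·u) with v·u = tr K = 1. Hence the eigenvalues of I - K are 1 (multiplicity 2) and 1 - (1) = 0, so det(I - K) = 0. (Direct check: I - K =
[[-2, 2, -3],
 [6, -3, 6],
 [6, -4, 7]]
has determinant 0.) So 1 is an eigenvalue of K and (I - K) is not invertible. The finite-dimensional Fredholm alternative says: either (I - K) is invertible, or ker(I - K) ≠ {0} and then range(I - K) = ker((I - K)^*)^⊥, with dim ker(I - K) = dim ker((I - K)^*). We are in the second case, so we need both kernels. Kernel of I - K: (I - K) u = u - u (v·u) = u - u = 0, so ker(I - K) = span{u} = span{(1, -2, -2)} (it is exactly 1-dimensional because rank(I - K) = 2). Kernel of the adjoint: K is real, so (I - K)^* = I - K^T = I - v u^T, and (I - v u^T) v = v - v (u·v) = 0; hence ker((I - K)^*) = span{v} = span{(3, -2, 3)}. Therefore (I - K) x = y is solvable iff <y, v> = 0, i.e. iff 3y_1 - 2y_2 + 3y_3 = 0. When this holds, K y = u (v·y) = 0, so (I - K) y = y and x = y is a particular solution; the full solution set is the line x = y + c·u = y + c·(1, -2, -2), c ∈ C.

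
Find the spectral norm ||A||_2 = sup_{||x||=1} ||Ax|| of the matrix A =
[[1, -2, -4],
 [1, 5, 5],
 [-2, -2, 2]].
||A||_2 ≈ 8.2876 (= sqrt(largest eigenvalue of A^T A))

||A||_2 = sigma_max(A) = sqrt(lambda_max(A^T A)). Form the symmetric matrix M = A^T A =
[[6, 7, -3],
 [7, 33, 29],
 [-3, 29, 45]].
Its characteristic polynomial (trace, sum of principal 2x2 minors, determinant of M give the coefficients) is
  p(λ) = det(λ I - M) = λ^3 - 84λ^2 + 1054λ - 144.
No integer candidate from the rational root theorem (±divisors of 144) is a root, so the roots are irrational. The cubic discriminant is Δ = 3042529376 > 0, so there are three distinct real roots. p(0) = -144 and p(1) = 827 have opposite signs, so a root lies in (0, 1); Newton's method refines it to λ ≈ 0.1381. p(15) = 141 and p(16) = -688 have opposite signs, so a root lies in (15, 16); Newton's method refines it to λ ≈ 15.1767. p(68) = -2456 and p(69) = 1167 have opposite signs, so a root lies in (68, 69); Newton's method refines it to λ ≈ 68.6851. Check (Vieta): the three roots sum to 84, matching tr M = 84.
So the eigenvalues of A^T A are ≈ 0.1381, 15.1767, 68.6851 (all ≥ 0, as they must be for A^T A). The largest is λ_max ≈ 68.6851, hence ||A||_2 = sqrt(λ_max) ≈ 8.2876.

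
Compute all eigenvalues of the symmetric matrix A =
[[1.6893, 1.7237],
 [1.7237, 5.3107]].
sigma(A) ≈ {1, 6}

A is real symmetric, so its spectrum consists of real eigenvalues. Expanding the characteristic polynomial of the displayed matrix gives
  det(λ I - A) = p(λ) = λ^2 + (-7)λ + (6).
Solving p(λ) = 0 yields eigenvalues ≈ 1, 6. (A is shown rounded to 4 decimals, so these recover the underlying integer eigenvalues to within that precision.)
Verification: the trace of A = 7 equals the sum of eigenvalues 7, and det(A) ≈ 6.0002 matches the eigenvalue product 6.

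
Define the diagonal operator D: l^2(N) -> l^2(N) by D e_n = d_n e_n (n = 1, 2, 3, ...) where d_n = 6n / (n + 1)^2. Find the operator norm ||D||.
||D|| = 3/2 (attained at n = 1)

For D diagonal, ||D|| = sup_n |d_n|. Treat f(x) = 6x / (x + 1)^2 for real x > 0. By the quotient rule, f'(x) = 6(1 - x)/(x + 1)^3, which is positive for x < 1 and negative for x > 1. So f has a unique maximum at x = 1, and since 1 is a positive integer, the supremum over n ≥ 1 is attained at n = 1: d_1 = 6·1/(1 + 1)^2 = 6·1/4 = 3/2. Hence ||D|| = 3/2.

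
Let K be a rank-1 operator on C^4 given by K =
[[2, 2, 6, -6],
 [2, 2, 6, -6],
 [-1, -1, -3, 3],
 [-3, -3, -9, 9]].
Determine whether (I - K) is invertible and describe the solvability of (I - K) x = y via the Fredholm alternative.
(I - K) is invertible (det(I - K) = -9 ≠ 0), so for every y in C^4 the equation (I - K) x = y has a unique solution.

K has rank 1, so it is an outer product K = u v^T: every row of K is a multiple of one row vector. Reading off the entries, u = (2, 2, -1, -3) and v = (1, 1, 3, -3) (row i of K equals u_i·v^T). A rank-one matrix u v^T satisfies K u = u (v·u) and kills the (3)-dimensional subspace v^⊥, so its characteristic polynomial is lambda^3 (lambda - v·u) with v·u = tr K = 10. Hence the eigenvalues of I - K are 1 (multiplicity 3) and 1 - (10) = -9, so det(I - K) = -9. (Direct check: I - K =
[[-1, -2, -6, 6],
 [-2, -1, -6, 6],
 [1, 1, 4, -3],
 [3, 3, 9, -8]]
has determinant -9.) The finite-dimensional Fredholm alternative says: either (I - K) is invertible, or ker(I - K) ≠ {0} and then range(I - K) = ker((I - K)^*)^⊥, with dim ker(I - K) = dim ker((I - K)^*). Since det(I - K) ≠ 0, 1 is not an eigenvalue of K and ker(I - K) = {0}, so we are in the first case: for every y there is a unique x = (I - K)^(-1) y. Explicitly, by the Sherman–Morrison formula, (I - u v^T)^(-1) = I + u v^T/(1 - v·u), i.e. (I - K)^(-1) = I + K/(-9).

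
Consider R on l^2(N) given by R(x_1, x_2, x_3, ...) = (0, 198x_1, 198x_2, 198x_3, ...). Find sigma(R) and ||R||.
sigma(R) = closed disk {z in C : |z| ≤ 198}; ||R|| = 198

Note R = 198·U where U is the unit right shift (U x)_k = x_{k-1} (with x_0 := 0); so ||R|| = 198||U|| and sigma(R) = 198·sigma(U). ||R x||^2 = sum_{k≥1} |198x_k|^2 = 39204||x||^2, so ||R|| = 198 and sigma(R) ⊂ {|z| ≤ 198}. For any |lambda| < 198, the equation (R - lambda I) x = 0 forces x_1 = 0, then 198x_k = lambda x_{k+1} ⇒ x = 0, so R has no eigenvalues. But (R - lambda I) is not surjective for |lambda| < 198: solving (R - lambda I) x = e_1 would require x_n proportional to (lambda/198)^(-n), which is not in l^2. So every |lambda| < 198 lies in the residual spectrum. The boundary |lambda| = 198 is in the approximate point spectrum (the spectrum is closed). Hence sigma(R) is the closed disk of radius 198.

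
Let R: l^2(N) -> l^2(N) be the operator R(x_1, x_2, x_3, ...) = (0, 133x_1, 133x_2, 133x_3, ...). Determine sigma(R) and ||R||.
sigma(R) = closed disk {z in C : |z| ≤ 133}; ||R|| = 133

Note R = 133·U where U is the unit right shift (U x)_k = x_{k-1} (with x_0 := 0); so ||R|| = 133||U|| and sigma(R) = 133·sigma(U). ||R x||^2 = sum_{k≥1} |133x_k|^2 = 17689||x||^2, so ||R|| = 133 and sigma(R) ⊂ {|z| ≤ 133}. For any |lambda| < 133, the equation (R - lambda I) x = 0 forces x_1 = 0, then 133x_k = lambda x_{k+1} ⇒ x = 0, so R has no eigenvalues. But (R - lambda I) is not surjective for |lambda| < 133: solving (R - lambda I) x = e_1 would require x_n proportional to (lambda/133)^(-n), which is not in l^2. So every |lambda| < 133 lies in the residual spectrum. The boundary |lambda| = 133 is in the approximate point spectrum (the spectrum is closed). Hence sigma(R) is the closed disk of radius 133.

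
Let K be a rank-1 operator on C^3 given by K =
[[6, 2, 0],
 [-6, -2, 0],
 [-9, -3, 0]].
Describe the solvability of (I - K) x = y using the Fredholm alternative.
(I - K) is invertible (det(I - K) = -3 ≠ 0), so for every y in C^3 the equation (I - K) x = y has a unique solution.

K has rank 1, so it is an outer product K = u v^T: every row of K is a multiple of one row vector. Reading off the entries, u = (-2, 2, 3) and v = (-3, -1, 0) (row i of K equals u_i·v^T). A rank-one matrix u v^T satisfies K u = u (v·u) and kills the (2)-dimensional subspace v^⊥, so its characteristic polynomial is lambda^2 (lambda - v·u) with v·u = tr K = 4. Hence the eigenvalues of I - K are 1 (multiplicity 2) and 1 - (4) = -3, so det(I - K) = -3. (Direct check: I - K =
[[-5, -2, 0],
 [6, 3, 0],
 [9, 3, 1]]
has determinant -3.) The finite-dimensional Fredholm alternative says: either (I - K) is invertible, or ker(I - K) ≠ {0} and then range(I - K) = ker((I - K)^*)^⊥, with dim ker(I - K) = dim ker((I - K)^*). Since det(I - K) ≠ 0, 1 is not an eigenvalue of K and ker(I - K) = {0}, so we are in the first case: for every y there is a unique x = (I - K)^(-1) y. Explicitly, by the Sherman–Morrison formula, (I - u v^T)^(-1) = I + u v^T/(1 - v·u), i.e. (I - K)^(-1) = I + K/(-3).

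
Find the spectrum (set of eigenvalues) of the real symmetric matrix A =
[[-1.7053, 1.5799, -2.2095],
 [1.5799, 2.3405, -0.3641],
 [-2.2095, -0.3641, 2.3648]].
sigma(A) ≈ {-3, 2, 4}

A is real symmetric, so its spectrum consists of real eigenvalues. Expanding the characteristic polynomial of the displayed matrix gives
  det(λ I - A) = p(λ) = λ^3 + (-3)λ^2 + (-10)λ + (24).
Solving p(λ) = 0 yields eigenvalues ≈ -3, 2, 4. (A is shown rounded to 4 decimals, so these recover the underlying integer eigenvalues to within that precision.)
Verification: the trace of A = 3 equals the sum of eigenvalues 3, and det(A) ≈ -23.9993 matches the eigenvalue product -24.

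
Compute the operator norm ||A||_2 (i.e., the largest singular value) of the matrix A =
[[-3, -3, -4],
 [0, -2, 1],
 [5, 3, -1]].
||A||_2 ≈ 7.4382 (= sqrt(largest eigenvalue of A^T A))

||A||_2 = sigma_max(A) = sqrt(lambda_max(A^T A)). Form the symmetric matrix M = A^T A =
[[34, 24, 7],
 [24, 22, 7],
 [7, 7, 18]].
Its characteristic polynomial (trace, sum of principal 2x2 minors, determinant of M give the coefficients) is
  p(λ) = det(λ I - M) = λ^3 - 74λ^2 + 1082λ - 2704.
No integer candidate from the rational root theorem (±divisors of 2704) is a root, so the roots are irrational. The cubic discriminant is Δ = 660744432 > 0, so there are three distinct real roots. p(3) = -97 and p(4) = 504 have opposite signs, so a root lies in (3, 4); Newton's method refines it to λ ≈ 3.148. p(15) = 251 and p(16) = -240 have opposite signs, so a root lies in (15, 16); Newton's method refines it to λ ≈ 15.5252. p(55) = -669 and p(56) = 1440 have opposite signs, so a root lies in (55, 56); Newton's method refines it to λ ≈ 55.3268. Check (Vieta): the three roots sum to 74, matching tr M = 74.
So the eigenvalues of A^T A are ≈ 3.148, 15.5252, 55.3268 (all ≥ 0, as they must be for A^T A). The largest is λ_max ≈ 55.3268, hence ||A||_2 = sqrt(λ_max) ≈ 7.4382.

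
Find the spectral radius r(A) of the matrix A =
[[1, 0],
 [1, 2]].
r(A) = 2

The eigenvalues of A are the roots of its characteristic polynomial. With M = A (coefficients from the trace and determinant):
  p(λ) = det(λ I - M) = λ^2 - 3λ + 2.
For λ^2 - 3λ + 2 the discriminant is 1. It is a perfect square (1^2), so the roots are rational: λ = (3 ± 1)/2 = 2, 1.
Thus the eigenvalues (to 4 decimals) are 2 (modulus 2); 1 (modulus 1). The spectral radius is the largest modulus: r(A) = 2. (Cross-check: r(A) ≤ ||A||_2 ≈ 2.2882; equality holds whenever A is normal, though it can also hold for some non-normal A.)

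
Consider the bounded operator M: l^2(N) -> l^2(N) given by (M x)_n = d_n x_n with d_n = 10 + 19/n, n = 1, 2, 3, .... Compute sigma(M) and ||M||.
sigma(M) = {10 + 19/n : n ≥ 1} ∪ {10}; ||M|| = 29

A bounded diagonal operator on l^2 with diagonal entries d_n has spectrum equal to the closure of {d_n : n ≥ 1}: every d_n is an eigenvalue (with eigenvector e_n), so {d_n} ⊂ sigma(M); the spectrum is closed, so its closure is too; and for lambda not in the closure, (M - lambda I) has bounded inverse (the diagonal entries 1/(d_n - lambda) are bounded). For our sequence d_n = 10 + 19/n, n = 1, 2, 3, ...:
  - {d_n} = {10 + 19/n : n ≥ 1}; the only limit point is 10
  - closure = {10 + 19/n : n ≥ 1} ∪ {10}
For the norm: a diagonal operator has ||M|| = sup_n |d_n|. Here d_n = 10 + 19/n is positive and decreasing, so sup_n |d_n| = d_1 = 10 + 19 = 29. So ||M|| = 29.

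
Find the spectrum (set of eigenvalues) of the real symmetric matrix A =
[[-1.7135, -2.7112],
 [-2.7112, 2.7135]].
sigma(A) ≈ {-3, 4}

A is real symmetric, so its spectrum consists of real eigenvalues. Expanding the characteristic polynomial of the displayed matrix gives
  det(λ I - A) = p(λ) = λ^2 + (-1)λ + (-12).
Solving p(λ) = 0 yields eigenvalues ≈ -3, 4. (A is shown rounded to 4 decimals, so these recover the underlying integer eigenvalues to within that precision.)
Verification: the trace of A = 1 equals the sum of eigenvalues 1, and det(A) ≈ -12.0002 matches the eigenvalue product -12.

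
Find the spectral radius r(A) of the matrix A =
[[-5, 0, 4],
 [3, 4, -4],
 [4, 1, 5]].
r(A) ≈ 6.2719

The eigenvalues of A are the roots of its characteristic polynomial. With M = A (coefficients from the trace, the sum of principal 2x2 minors, and det A):
  p(λ) = det(λ I - M) = λ^3 - 4λ^2 - 37λ + 172.
No integer candidate from the rational root theorem (±divisors of 172) is a root, so the roots are irrational. The cubic discriminant is Δ = -72012 < 0, so there is one real root and a complex-conjugate pair. p(-7) = -108 and p(-6) = 34 have opposite signs, so a root lies in (-7, -6); Newton's method refines it to λ ≈ -6.2719. Dividing out (λ - (-6.2719)) leaves approximately λ^2 - 10.2719λ + 27.424. For λ^2 - 10.2719λ + 27.424 the discriminant is -4.1845. It is negative, so the remaining roots are the complex-conjugate pair λ ≈ 5.1359 ± 1.0228i. Their product equals the constant term, so |λ|^2 ≈ 27.424 and |λ| ≈ 5.2368.
Thus the eigenvalues (to 4 decimals) are -6.2719 (modulus 6.2719); 5.1359 ± 1.0228i (modulus 5.2368). The spectral radius is the largest modulus: r(A) ≈ 6.2719. (Cross-check: r(A) ≤ ||A||_2 ≈ 8.5009; equality holds whenever A is normal, though it can also hold for some non-normal A.)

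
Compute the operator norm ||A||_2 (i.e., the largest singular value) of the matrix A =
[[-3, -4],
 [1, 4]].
||A||_2 = sqrt((42 + sqrt(1508))/2) ≈ 6.3574 (= sqrt(largest eigenvalue of A^T A))

||A||_2 = sigma_max(A) = sqrt(lambda_max(A^T A)). Form the symmetric matrix M = A^T A =
[[10, 16],
 [16, 32]].
Its characteristic polynomial (trace, determinant of M give the coefficients) is
  p(λ) = det(λ I - M) = λ^2 - 42λ + 64.
For λ^2 - 42λ + 64 the discriminant is 1508. It is nonnegative but not a perfect square, so the roots are real and irrational: λ = (42 ± sqrt(1508))/2 ≈ 40.4165, 1.5835.
So the eigenvalues of A^T A are ≈ 1.5835, 40.4165 (all ≥ 0, as they must be for A^T A). The largest is λ_max = (42 + sqrt(1508))/2 ≈ 40.4165, hence ||A||_2 = sqrt(λ_max) = sqrt((42 + sqrt(1508))/2) ≈ 6.3574.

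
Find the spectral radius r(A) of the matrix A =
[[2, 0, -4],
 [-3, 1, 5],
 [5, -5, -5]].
r(A) = sqrt(32) ≈ 5.6569

The eigenvalues of A are the roots of its characteristic polynomial. With M = A (coefficients from the trace, the sum of principal 2x2 minors, and det A):
  p(λ) = det(λ I - M) = λ^3 + 2λ^2 + 32λ.
The constant term is 0, so λ = 0 is a root. Dividing out λ leaves p(λ) = λ(λ^2 + 2λ + 32). For λ^2 + 2λ + 32 the discriminant is -124. It is negative, so the roots are the complex-conjugate pair λ = -1 ± (sqrt(124)/2) i ≈ -1 ± 5.5678i. For a conjugate pair the product of the roots equals the constant term, so |λ|^2 = 32 and |λ| = sqrt(32) ≈ 5.6569.
Thus the eigenvalues (to 4 decimals) are -1 ± 5.5678i (modulus 5.6569); 0 (modulus 0). The spectral radius is the largest modulus: r(A) = sqrt(32) ≈ 5.6569. (Cross-check: r(A) ≤ ||A||_2 ≈ 10.9445; equality holds whenever A is normal, though it can also hold for some non-normal A.)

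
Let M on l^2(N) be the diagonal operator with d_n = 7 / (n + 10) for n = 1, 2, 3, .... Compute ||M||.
||M|| = 7/11 (attained at n = 1)

For M diagonal, ||M|| = sup_n |d_n| = sup_n 7/(n + 10). This is positive and strictly decreasing in n, so the supremum is attained at n = 1: d_1 = 7/(1 + 10) = 7/11. Hence ||M|| = 7/11.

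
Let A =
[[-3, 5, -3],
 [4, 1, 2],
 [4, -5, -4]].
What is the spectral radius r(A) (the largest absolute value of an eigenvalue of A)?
r(A) ≈ 6.7134

The eigenvalues of A are the roots of its characteristic polynomial. With M = A (coefficients from the trace, the sum of principal 2x2 minors, and det A):
  p(λ) = det(λ I - M) = λ^3 + 6λ^2 + 7λ - 174.
No integer candidate from the rational root theorem (±divisors of 174) is a root, so the roots are irrational. The cubic discriminant is Δ = -798268 < 0, so there is one real root and a complex-conjugate pair. p(3) = -72 and p(4) = 14 have opposite signs, so a root lies in (3, 4); Newton's method refines it to λ ≈ 3.8607. Dividing out (λ - (3.8607)) leaves approximately λ^2 + 9.8607λ + 45.0694. For λ^2 + 9.8607λ + 45.0694 the discriminant is -83.0439. It is negative, so the remaining roots are the complex-conjugate pair λ ≈ -4.9304 ± 4.5564i. Their product equals the constant term, so |λ|^2 ≈ 45.0694 and |λ| ≈ 6.7134.
Thus the eigenvalues (to 4 decimals) are 3.8607 (modulus 3.8607); -4.9304 ± 4.5564i (modulus 6.7134). The spectral radius is the largest modulus: r(A) ≈ 6.7134. (Cross-check: r(A) ≤ ||A||_2 ≈ 8.8234; equality holds whenever A is normal, though it can also hold for some non-normal A.)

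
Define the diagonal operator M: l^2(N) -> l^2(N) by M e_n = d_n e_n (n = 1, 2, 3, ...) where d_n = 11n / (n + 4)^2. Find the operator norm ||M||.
||M|| = 11/16 (attained at n = 4)

For M diagonal, ||M|| = sup_n |d_n|. Treat f(x) = 11x / (x + 4)^2 for real x > 0. By the quotient rule, f'(x) = 11(4 - x)/(x + 4)^3, which is positive for x < 4 and negative for x > 4. So f has a unique maximum at x = 4, and since 4 is a positive integer, the supremum over n ≥ 1 is attained at n = 4: d_4 = 11·4/(4 + 4)^2 = 11·4/64 = 11/16. Hence ||M|| = 11/16.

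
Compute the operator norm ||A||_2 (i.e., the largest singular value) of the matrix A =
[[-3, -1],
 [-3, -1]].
||A||_2 = sqrt(20) ≈ 4.4721 (= sqrt(largest eigenvalue of A^T A))

||A||_2 = sigma_max(A) = sqrt(lambda_max(A^T A)). Form the symmetric matrix M = A^T A =
[[18, 6],
 [6, 2]].
Its characteristic polynomial (trace, determinant of M give the coefficients) is
  p(λ) = det(λ I - M) = λ^2 - 20λ.
For λ^2 - 20λ the discriminant is 400. It is a perfect square (20^2), so the roots are rational: λ = (20 ± 20)/2 = 20, 0.
So the eigenvalues of A^T A are ≈ 0, 20 (all ≥ 0, as they must be for A^T A). The largest is λ_max = 20, hence ||A||_2 = sqrt(λ_max) = sqrt(20) ≈ 4.4721.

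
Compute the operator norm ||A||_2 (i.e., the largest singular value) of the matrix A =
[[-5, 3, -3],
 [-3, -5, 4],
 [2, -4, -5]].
||A||_2 ≈ 7.6833 (= sqrt(largest eigenvalue of A^T A))

||A||_2 = sigma_max(A) = sqrt(lambda_max(A^T A)). Form the symmetric matrix M = A^T A =
[[38, -8, -7],
 [-8, 50, -9],
 [-7, -9, 50]].
Its characteristic polynomial (trace, sum of principal 2x2 minors, determinant of M give the coefficients) is
  p(λ) = det(λ I - M) = λ^3 - 138λ^2 + 6106λ - 85264.
No integer candidate from the rational root theorem (±divisors of 85264) is a root, so the roots are irrational. The cubic discriminant is Δ = 32832752 > 0, so there are three distinct real roots. p(28) = -536 and p(29) = 141 have opposite signs, so a root lies in (28, 29); Newton's method refines it to λ ≈ 28.7784. p(50) = 36 and p(51) = -145 have opposite signs, so a root lies in (50, 51); Newton's method refines it to λ ≈ 50.1878. p(59) = -9 and p(60) = 296 have opposite signs, so a root lies in (59, 60); Newton's method refines it to λ ≈ 59.0338. Check (Vieta): the three roots sum to 138, matching tr M = 138.
So the eigenvalues of A^T A are ≈ 28.7784, 50.1878, 59.0338 (all ≥ 0, as they must be for A^T A). The largest is λ_max ≈ 59.0338, hence ||A||_2 = sqrt(λ_max) ≈ 7.6833.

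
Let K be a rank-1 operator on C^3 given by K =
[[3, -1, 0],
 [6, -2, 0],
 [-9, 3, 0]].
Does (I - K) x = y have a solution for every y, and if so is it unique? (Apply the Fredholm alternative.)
(I - K) is singular (det(I - K) = 0, i.e. 1 ∈ sigma(K)). (I - K) x = y is solvable iff y ⊥ ker((I - K)^*) = span{(3, -1, 0)}, i.e. iff 3y_1 - y_2 = 0. When solvable, the solutions are x = y + c·(1, 2, -3), c arbitrary (ker(I - K) = span{(1, 2, -3)}, dimension 1).

K has rank 1, so it is an outer product K = u v^T: every row of K is a multiple of one row vector. Reading off the entries, u = (1, 2, -3) and v = (3, -1, 0) (row i of K equals u_i·v^T). A rank-one matrix u v^T satisfies K u = u (v·u) and kills the (2)-dimensional subspace v^⊥, so its characteristic polynomial is lambda^2 (lambda - v·u) with v·u = tr K = 1. Hence the eigenvalues of I - K are 1 (multiplicity 2) and 1 - (1) = 0, so det(I - K) = 0. (Direct check: I - K =
[[-2, 1, 0],
 [-6, 3, 0],
 [9, -3, 1]]
has determinant 0.) So 1 is an eigenvalue of K and (I - K) is not invertible. The finite-dimensional Fredholm alternative says: either (I - K) is invertible, or ker(I - K) ≠ {0} and then range(I - K) = ker((I - K)^*)^⊥, with dim ker(I - K) = dim ker((I - K)^*). We are in the second case, so we need both kernels. Kernel of I - K: (I - K) u = u - u (v·u) = u - u = 0, so ker(I - K) = span{u} = span{(1, 2, -3)} (it is exactly 1-dimensional because rank(I - K) = 2). Kernel of the adjoint: K is real, so (I - K)^* = I - K^T = I - v u^T, and (I - v u^T) v = v - v (u·v) = 0; hence ker((I - K)^*) = span{v} = span{(3, -1, 0)}. Therefore (I - K) x = y is solvable iff <y, v> = 0, i.e. iff 3y_1 - y_2 = 0. When this holds, K y = u (v·y) = 0, so (I - K) y = y and x = y is a particular solution; the full solution set is the line x = y + c·u = y + c·(1, 2, -3), c ∈ C.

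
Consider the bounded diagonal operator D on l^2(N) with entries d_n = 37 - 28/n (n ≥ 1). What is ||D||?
||D|| = 37

For a diagonal operator on l^2 with entries d_n, ||D|| = sup_n |d_n|. Here d_1 = 9, d_2 = 23, ..., and d_n = 37 - 28/n increases monotonically toward 37. All terms lie in [9, 37), so |d_n| = d_n and the supremum is the limit 37, which is not attained by any individual d_n. Hence ||D|| = 37.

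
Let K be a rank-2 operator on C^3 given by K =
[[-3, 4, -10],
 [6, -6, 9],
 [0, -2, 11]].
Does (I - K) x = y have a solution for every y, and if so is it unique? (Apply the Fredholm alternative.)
(I - K) is invertible (det(I - K) = -88 ≠ 0), so for every y in C^3 the equation (I - K) x = y has a unique solution.

K has rank 2 and factors as K = U V^T = u1 v1^T + u2 v2^T with u1 = (3, -3, -3), v1 = (-2, 2, -3), u2 = (-1, 0, 2), v2 = (-3, 2, 1) (multiplying out reproduces the displayed K). The nonzero eigenvalues of U V^T coincide with those of the 2 x 2 matrix G = V^T U = [[v1·u1, v1·u2], [v2·u1, v2·u2]] = [[-3, -4], [-18, 5]], and by the Sylvester determinant identity det(I_3 - U V^T) = det(I_2 - V^T U) = det([[4, 4], [18, -4]]) = (4)(-4) - (4)(18) = -88. (Direct check: I - K =
[[4, -4, 10],
 [-6, 7, -9],
 [0, 2, -10]]
has determinant -88.) The finite-dimensional Fredholm alternative says: either (I - K) is invertible, or ker(I - K) ≠ {0} and then range(I - K) = ker((I - K)^*)^⊥, with dim ker(I - K) = dim ker((I - K)^*). Since det(I - K) ≠ 0, 1 is not an eigenvalue of K and ker(I - K) = {0}, so we are in the first case: for every y there is a unique x = (I - K)^(-1) y. (Explicitly, by the Woodbury identity, (I - U V^T)^(-1) = I + U (I_2 - G)^(-1) V^T.)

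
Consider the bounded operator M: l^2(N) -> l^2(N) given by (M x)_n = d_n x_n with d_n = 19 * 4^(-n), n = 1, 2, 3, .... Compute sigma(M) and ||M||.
sigma(M) = {19 * 4^(-n) : n ≥ 1} ∪ {0}; ||M|| = 19/4

A bounded diagonal operator on l^2 with diagonal entries d_n has spectrum equal to the closure of {d_n : n ≥ 1}: every d_n is an eigenvalue (with eigenvector e_n), so {d_n} ⊂ sigma(M); the spectrum is closed, so its closure is too; and for lambda not in the closure, (M - lambda I) has bounded inverse (the diagonal entries 1/(d_n - lambda) are bounded). For our sequence d_n = 19 * 4^(-n), n = 1, 2, 3, ...:
  - {d_n} = {19 * 4^(-n) : n ≥ 1}; the only limit point is 0
  - closure = {19 * 4^(-n) : n ≥ 1} ∪ {0}
For the norm: a diagonal operator has ||M|| = sup_n |d_n|. Here d_n = 19 * 4^(-n) is positive and decreasing, so sup_n |d_n| = d_1 = 19/4. So ||M|| = 19/4.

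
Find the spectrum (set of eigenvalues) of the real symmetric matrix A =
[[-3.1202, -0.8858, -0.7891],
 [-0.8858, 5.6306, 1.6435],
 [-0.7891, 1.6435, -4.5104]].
sigma(A) ≈ {-5, -3, 6}

A is real symmetric, so its spectrum consists of real eigenvalues. Expanding the characteristic polynomial of the displayed matrix gives
  det(λ I - A) = p(λ) = λ^3 + (2)λ^2 + (-33)λ + (-90).
Solving p(λ) = 0 yields eigenvalues ≈ -5, -3, 6. (A is shown rounded to 4 decimals, so these recover the underlying integer eigenvalues to within that precision.)
Verification: the trace of A = -2 equals the sum of eigenvalues -2, and det(A) ≈ 89.9999 matches the eigenvalue product 90.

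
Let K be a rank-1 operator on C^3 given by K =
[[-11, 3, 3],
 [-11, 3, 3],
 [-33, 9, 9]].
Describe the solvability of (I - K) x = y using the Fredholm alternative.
(I - K) is singular (det(I - K) = 0, i.e. 1 ∈ sigma(K)). (I - K) x = y is solvable iff y ⊥ ker((I - K)^*) = span{(-11, 3, 3)}, i.e. iff -11y_1 + 3y_2 + 3y_3 = 0. When solvable, the solutions are x = y + c·(1, 1, 3), c arbitrary (ker(I - K) = span{(1, 1, 3)}, dimension 1).

K has rank 1, so it is an outer product K = u v^T: every row of K is a multiple of one row vector. Reading off the entries, u = (1, 1, 3) and v = (-11, 3, 3) (row i of K equals u_i·v^T). A rank-one matrix u v^T satisfies K u = u (v·u) and kills the (2)-dimensional subspace v^⊥, so its characteristic polynomial is lambda^2 (lambda - v·u) with v·u = tr K = 1. Hence the eigenvalues of I - K are 1 (multiplicity 2) and 1 - (1) = 0, so det(I - K) = 0. (Direct check: I - K =
[[12, -3, -3],
 [11, -2, -3],
 [33, -9, -8]]
has determinant 0.) So 1 is an eigenvalue of K and (I - K) is not invertible. The finite-dimensional Fredholm alternative says: either (I - K) is invertible, or ker(I - K) ≠ {0} and then range(I - K) = ker((I - K)^*)^⊥, with dim ker(I - K) = dim ker((I - K)^*). We are in the second case, so we need both kernels. Kernel of I - K: (I - K) u = u - u (v·u) = u - u = 0, so ker(I - K) = span{u} = span{(1, 1, 3)} (it is exactly 1-dimensional because rank(I - K) = 2). Kernel of the adjoint: K is real, so (I - K)^* = I - K^T = I - v u^T, and (I - v u^T) v = v - v (u·v) = 0; hence ker((I - K)^*) = span{v} = span{(-11, 3, 3)}. Therefore (I - K) x = y is solvable iff <y, v> = 0, i.e. iff -11y_1 + 3y_2 + 3y_3 = 0. When this holds, K y = u (v·y) = 0, so (I - K) y = y and x = y is a particular solution; the full solution set is the line x = y + c·u = y + c·(1, 1, 3), c ∈ C.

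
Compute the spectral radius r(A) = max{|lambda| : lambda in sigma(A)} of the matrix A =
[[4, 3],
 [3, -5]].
r(A) = (1 + sqrt(117))/2 ≈ 5.9083

The eigenvalues of A are the roots of its characteristic polynomial. With M = A (coefficients from the trace and determinant):
  p(λ) = det(λ I - M) = λ^2 + λ - 29.
For λ^2 + λ - 29 the discriminant is 117. It is nonnegative but not a perfect square, so the roots are real and irrational: λ = (-1 ± sqrt(117))/2 ≈ 4.9083, -5.9083.
Thus the eigenvalues (to 4 decimals) are 4.9083 (modulus 4.9083); -5.9083 (modulus 5.9083). The spectral radius is the largest modulus: r(A) = (1 + sqrt(117))/2 ≈ 5.9083. (Cross-check: r(A) ≤ ||A||_2 ≈ 5.9083; equality holds whenever A is normal, though it can also hold for some non-normal A.)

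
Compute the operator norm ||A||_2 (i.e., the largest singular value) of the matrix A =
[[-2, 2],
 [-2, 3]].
||A||_2 = sqrt((21 + sqrt(425))/2) ≈ 4.5616 (= sqrt(largest eigenvalue of A^T A))

||A||_2 = sigma_max(A) = sqrt(lambda_max(A^T A)). Form the symmetric matrix M = A^T A =
[[8, -10],
 [-10, 13]].
Its characteristic polynomial (trace, determinant of M give the coefficients) is
  p(λ) = det(λ I - M) = λ^2 - 21λ + 4.
For λ^2 - 21λ + 4 the discriminant is 425. It is nonnegative but not a perfect square, so the roots are real and irrational: λ = (21 ± sqrt(425))/2 ≈ 20.8078, 0.1922.
So the eigenvalues of A^T A are ≈ 0.1922, 20.8078 (all ≥ 0, as they must be for A^T A). The largest is λ_max = (21 + sqrt(425))/2 ≈ 20.8078, hence ||A||_2 = sqrt(λ_max) = sqrt((21 + sqrt(425))/2) ≈ 4.5616.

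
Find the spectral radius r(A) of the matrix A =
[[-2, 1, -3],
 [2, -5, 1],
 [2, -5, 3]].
r(A) ≈ 2.9521

The eigenvalues of A are the roots of its characteristic polynomial. With M = A (coefficients from the trace, the sum of principal 2x2 minors, and det A):
  p(λ) = det(λ I - M) = λ^3 + 4λ^2 - 2λ - 16.
No integer candidate from the rational root theorem (±divisors of 16) is a root, so the roots are irrational. The cubic discriminant is Δ = -416 < 0, so there is one real root and a complex-conjugate pair. p(1) = -13 and p(2) = 4 have opposite signs, so a root lies in (1, 2); Newton's method refines it to λ ≈ 1.836. Dividing out (λ - (1.836)) leaves approximately λ^2 + 5.836λ + 8.7147. For λ^2 + 5.836λ + 8.7147 the discriminant is -0.8002. It is negative, so the remaining roots are the complex-conjugate pair λ ≈ -2.918 ± 0.4473i. Their product equals the constant term, so |λ|^2 ≈ 8.7147 and |λ| ≈ 2.9521.
Thus the eigenvalues (to 4 decimals) are 1.836 (modulus 1.836); -2.918 ± 0.4473i (modulus 2.9521). The spectral radius is the largest modulus: r(A) ≈ 2.9521. (Cross-check: r(A) ≤ ||A||_2 ≈ 8.5983; equality holds whenever A is normal, though it can also hold for some non-normal A.)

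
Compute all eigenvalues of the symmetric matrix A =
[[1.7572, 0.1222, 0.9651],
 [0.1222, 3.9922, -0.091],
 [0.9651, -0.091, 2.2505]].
sigma(A) ≈ {1, 3, 4}

A is real symmetric, so its spectrum consists of real eigenvalues. Expanding the characteristic polynomial of the displayed matrix gives
  det(λ I - A) = p(λ) = λ^3 + (-8)λ^2 + (19)λ + (-12).
Solving p(λ) = 0 yields eigenvalues ≈ 1, 3, 4. (A is shown rounded to 4 decimals, so these recover the underlying integer eigenvalues to within that precision.)
Verification: the trace of A = 8 equals the sum of eigenvalues 8, and det(A) ≈ 11.9994 matches the eigenvalue product 12.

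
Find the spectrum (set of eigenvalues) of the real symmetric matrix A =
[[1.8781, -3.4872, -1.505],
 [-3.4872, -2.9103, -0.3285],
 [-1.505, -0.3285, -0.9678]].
sigma(A) ≈ {-5, -1, 4}

A is real symmetric, so its spectrum consists of real eigenvalues. Expanding the characteristic polynomial of the displayed matrix gives
  det(λ I - A) = p(λ) = λ^3 + (2)λ^2 + (-19)λ + (-20).
Solving p(λ) = 0 yields eigenvalues ≈ -5, -1, 4. (A is shown rounded to 4 decimals, so these recover the underlying integer eigenvalues to within that precision.)
Verification: the trace of A = -2 equals the sum of eigenvalues -2, and det(A) ≈ 20.0000 matches the eigenvalue product 20.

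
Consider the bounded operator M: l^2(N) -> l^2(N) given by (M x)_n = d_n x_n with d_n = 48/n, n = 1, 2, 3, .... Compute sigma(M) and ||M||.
sigma(M) = {48/n : n ≥ 1} ∪ {0}; ||M|| = 48

A bounded diagonal operator on l^2 with diagonal entries d_n has spectrum equal to the closure of {d_n : n ≥ 1}: every d_n is an eigenvalue (with eigenvector e_n), so {d_n} ⊂ sigma(M); the spectrum is closed, so its closure is too; and for lambda not in the closure, (M - lambda I) has bounded inverse (the diagonal entries 1/(d_n - lambda) are bounded). For our sequence d_n = 48/n, n = 1, 2, 3, ...:
  - {d_n} = {48/n : n ≥ 1}; the only limit point is 0
  - closure = {48/n : n ≥ 1} ∪ {0}
For the norm: a diagonal operator has ||M|| = sup_n |d_n|. Here d_n = 48/n is positive and decreasing, so sup_n |d_n| = d_1 = 48. So ||M|| = 48.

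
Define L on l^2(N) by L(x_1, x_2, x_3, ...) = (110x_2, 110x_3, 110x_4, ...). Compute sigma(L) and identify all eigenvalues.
sigma(L) = closed disk {z in C : |z| ≤ 110}; sigma_p(L) = open disk {z in C : |z| < 110}

Note L = 110·V where V is the unit left shift (V x)_k = x_{k+1}; so sigma(L) = 110·sigma(V) and ||L|| = 110||V||. ||L x||^2 = 12100sum_{k≥2} |x_k|^2 ≤ 12100||x||^2, with equality on {x : x_1 = 0}, so ||L|| = 110. For any lambda with |lambda| < 110, set r = lambda/110 (|r| < 1); the vector x = (1, r, r^2, ...) is in l^2 and satisfies L x = 110(r, r^2, ...) = lambda x, so lambda is an eigenvalue. On the boundary |lambda| = 110 the geometric series diverges, so no l^2 eigenvector exists, but these lambda lie in the approximate point spectrum. Hence sigma(L) is the closed disk of radius 110 and sigma_p(L) is the open disk.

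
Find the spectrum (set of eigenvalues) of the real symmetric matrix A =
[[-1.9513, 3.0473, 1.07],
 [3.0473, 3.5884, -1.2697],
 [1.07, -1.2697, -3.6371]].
sigma(A) ≈ {-5, -2, 5}

A is real symmetric, so its spectrum consists of real eigenvalues. Expanding the characteristic polynomial of the displayed matrix gives
  det(λ I - A) = p(λ) = λ^3 + (2)λ^2 + (-25)λ + (-49.9988).
Solving p(λ) = 0 yields eigenvalues ≈ -5, -2, 5. (A is shown rounded to 4 decimals, so these recover the underlying integer eigenvalues to within that precision.)
Verification: the trace of A = -2 equals the sum of eigenvalues -2, and det(A) ≈ 49.9988 matches the eigenvalue product 50.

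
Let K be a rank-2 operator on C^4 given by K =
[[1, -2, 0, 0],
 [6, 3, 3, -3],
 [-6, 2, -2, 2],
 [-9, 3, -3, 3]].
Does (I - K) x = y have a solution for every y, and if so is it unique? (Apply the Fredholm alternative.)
(I - K) is invertible (det(I - K) = 18 ≠ 0), so for every y in C^4 the equation (I - K) x = y has a unique solution.

K has rank 2 and factors as K = U V^T = u1 v1^T + u2 v2^T with u1 = (-1, 0, 2, 3), v1 = (-3, 1, -1, 1), u2 = (-1, 3, 0, 0), v2 = (2, 1, 1, -1) (multiplying out reproduces the displayed K). The nonzero eigenvalues of U V^T coincide with those of the 2 x 2 matrix G = V^T U = [[v1·u1, v1·u2], [v2·u1, v2·u2]] = [[4, 6], [-3, 1]], and by the Sylvester determinant identity det(I_4 - U V^T) = det(I_2 - V^T U) = det([[-3, -6], [3, 0]]) = (-3)(0) - (-6)(3) = 18. (Direct check: I - K =
[[0, 2, 0, 0],
 [-6, -2, -3, 3],
 [6, -2, 3, -2],
 [9, -3, 3, -2]]
has determinant 18.) The finite-dimensional Fredholm alternative says: either (I - K) is invertible, or ker(I - K) ≠ {0} and then range(I - K) = ker((I - K)^*)^⊥, with dim ker(I - K) = dim ker((I - K)^*). Since det(I - K) ≠ 0, 1 is not an eigenvalue of K and ker(I - K) = {0}, so we are in the first case: for every y there is a unique x = (I - K)^(-1) y. (Explicitly, by the Woodbury identity, (I - U V^T)^(-1) = I + U (I_2 - G)^(-1) V^T.)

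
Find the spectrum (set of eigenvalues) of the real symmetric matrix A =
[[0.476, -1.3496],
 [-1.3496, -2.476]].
sigma(A) ≈ {-3, 1}

A is real symmetric, so its spectrum consists of real eigenvalues. Expanding the characteristic polynomial of the displayed matrix gives
  det(λ I - A) = p(λ) = λ^2 + (2)λ + (-3).
Solving p(λ) = 0 yields eigenvalues ≈ -3, 1. (A is shown rounded to 4 decimals, so these recover the underlying integer eigenvalues to within that precision.)
Verification: the trace of A = -2 equals the sum of eigenvalues -2, and det(A) ≈ -3.0000 matches the eigenvalue product -3.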